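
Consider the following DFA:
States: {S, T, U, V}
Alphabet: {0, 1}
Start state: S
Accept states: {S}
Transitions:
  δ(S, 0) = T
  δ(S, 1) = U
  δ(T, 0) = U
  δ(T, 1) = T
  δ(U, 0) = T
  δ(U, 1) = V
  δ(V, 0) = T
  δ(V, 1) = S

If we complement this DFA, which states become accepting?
Complement accept states = All states \ Original accept states
= {S, T, U, V} \ {S}
{T, U, V}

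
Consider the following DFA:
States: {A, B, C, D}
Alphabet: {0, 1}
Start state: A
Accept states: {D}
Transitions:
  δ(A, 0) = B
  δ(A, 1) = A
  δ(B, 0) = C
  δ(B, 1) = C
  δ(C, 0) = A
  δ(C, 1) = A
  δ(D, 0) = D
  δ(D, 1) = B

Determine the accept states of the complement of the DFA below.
Complement accept states = All states \ Original accept states
= {A, B, C, D} \ {D}
{A, B, C}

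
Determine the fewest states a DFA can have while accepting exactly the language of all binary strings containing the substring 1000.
By Myhill–Nerode, count the distinguishable equivalence classes: 5 classes — one per longest suffix of the input that is a prefix of '1000' (lengths 0 through 3), plus an absorbing 'already seen 1000' class.
5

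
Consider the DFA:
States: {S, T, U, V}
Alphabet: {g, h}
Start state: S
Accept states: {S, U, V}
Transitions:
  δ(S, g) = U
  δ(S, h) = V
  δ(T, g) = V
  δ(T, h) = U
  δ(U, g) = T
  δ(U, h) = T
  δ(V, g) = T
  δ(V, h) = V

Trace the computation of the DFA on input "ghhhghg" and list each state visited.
read 'g': S → U
  read 'h': U → T
  read 'h': T → U
  read 'h': U → T
  read 'g': T → V
  read 'h': V → V
  read 'g': V → T
S -> U -> T -> U -> T -> V -> V -> T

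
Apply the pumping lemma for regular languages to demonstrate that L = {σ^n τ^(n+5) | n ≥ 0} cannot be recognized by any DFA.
Assume L is regular with pumping length p. Idea: pumping the σ-block breaks the fixed offset of 5.
Choose s = σ^p τ^(p+5) ∈ L. By the pumping lemma, s = xyz with |xy| ≤ p, |y| > 0, so y = σ^k with k ≥ 1. Then xy²z = σ^(p+k) τ^(p+5). For this to be in L we would need p+5 = (p+k)+5, i.e. k = 0, contradicting k ≥ 1. So xy²z ∉ L.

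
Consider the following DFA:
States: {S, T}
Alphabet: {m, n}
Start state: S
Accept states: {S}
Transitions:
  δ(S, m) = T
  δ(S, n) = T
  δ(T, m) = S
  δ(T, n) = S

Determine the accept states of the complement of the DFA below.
Complement accept states = All states \ Original accept states
= {S, T} \ {S}
{T}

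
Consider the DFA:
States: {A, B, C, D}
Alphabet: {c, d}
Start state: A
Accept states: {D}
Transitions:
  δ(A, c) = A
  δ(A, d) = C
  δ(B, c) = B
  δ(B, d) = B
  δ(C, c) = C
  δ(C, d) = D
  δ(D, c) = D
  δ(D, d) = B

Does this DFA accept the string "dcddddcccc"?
Processing string "dcddddcccc":
  A --d--> C
  C --c--> C
  C --d--> D
  D --d--> B
  B --d--> B
  B --d--> B
  B --c--> B
  B --c--> B
  B --c--> B
  B --c--> B
Final state: B
Accept states: {D}
No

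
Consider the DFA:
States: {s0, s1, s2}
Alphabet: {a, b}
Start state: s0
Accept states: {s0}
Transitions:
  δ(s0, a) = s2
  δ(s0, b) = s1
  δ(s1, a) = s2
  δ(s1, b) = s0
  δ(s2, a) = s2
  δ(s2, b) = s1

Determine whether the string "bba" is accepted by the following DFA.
Processing string "bba":
  s0 --b--> s1
  s1 --b--> s0
  s0 --a--> s2
Final state: s2
Accept states: {s0}
No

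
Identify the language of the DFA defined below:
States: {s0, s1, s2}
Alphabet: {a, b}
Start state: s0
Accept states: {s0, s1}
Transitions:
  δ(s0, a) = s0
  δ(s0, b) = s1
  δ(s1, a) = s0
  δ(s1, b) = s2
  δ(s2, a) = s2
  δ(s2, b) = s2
Testing a few strings:
  'b' → accept
  'abba' → reject
  'babb' → reject
  'a' → accept
State roles: s0=last symbol not b (ok); s1=last symbol b (ok); s2=saw bb (dead)
All strings over {a,b} with no two consecutive b's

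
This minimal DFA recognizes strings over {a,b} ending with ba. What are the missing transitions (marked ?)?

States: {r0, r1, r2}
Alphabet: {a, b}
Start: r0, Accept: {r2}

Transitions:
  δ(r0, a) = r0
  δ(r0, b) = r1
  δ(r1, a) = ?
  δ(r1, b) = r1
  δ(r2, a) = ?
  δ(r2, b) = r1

From the language and accept set, identify what each state tracks — r0: no suffix match; r1: one trailing b; r2: suffix is ba.
Each missing δ(q, a) is the state matching the new tracked value after reading a.
δ(r1, a) = r2; δ(r2, a) = r0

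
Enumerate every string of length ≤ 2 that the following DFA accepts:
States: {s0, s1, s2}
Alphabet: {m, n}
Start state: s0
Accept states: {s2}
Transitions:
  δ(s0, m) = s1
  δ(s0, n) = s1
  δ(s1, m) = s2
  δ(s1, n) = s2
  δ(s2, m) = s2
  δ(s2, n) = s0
mm, mn, nm, nn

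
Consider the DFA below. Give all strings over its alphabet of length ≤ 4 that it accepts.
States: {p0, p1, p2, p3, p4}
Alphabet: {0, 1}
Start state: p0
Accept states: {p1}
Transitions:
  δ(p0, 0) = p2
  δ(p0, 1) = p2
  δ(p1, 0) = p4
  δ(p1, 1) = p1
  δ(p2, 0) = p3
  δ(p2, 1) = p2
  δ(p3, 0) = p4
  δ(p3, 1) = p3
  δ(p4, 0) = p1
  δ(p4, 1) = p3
0000, 1000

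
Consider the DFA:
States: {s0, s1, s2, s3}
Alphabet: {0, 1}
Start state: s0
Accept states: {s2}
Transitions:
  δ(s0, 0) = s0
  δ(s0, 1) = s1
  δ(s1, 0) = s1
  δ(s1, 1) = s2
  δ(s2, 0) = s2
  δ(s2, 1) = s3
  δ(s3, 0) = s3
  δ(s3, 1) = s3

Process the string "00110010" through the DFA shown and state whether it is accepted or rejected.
Processing string "00110010":
  s0 --0--> s0
  s0 --0--> s0
  s0 --1--> s1
  s1 --1--> s2
  s2 --0--> s2
  s2 --0--> s2
  s2 --1--> s3
  s3 --0--> s3
Final state: s3
Accept states: {s2}
No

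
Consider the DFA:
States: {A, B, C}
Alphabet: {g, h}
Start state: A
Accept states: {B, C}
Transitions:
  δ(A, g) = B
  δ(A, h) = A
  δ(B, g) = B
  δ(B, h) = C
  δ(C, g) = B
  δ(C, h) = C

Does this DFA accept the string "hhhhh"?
Processing string "hhhhh":
  A --h--> A
  A --h--> A
  A --h--> A
  A --h--> A
  A --h--> A
Final state: A
Accept states: {B, C}
No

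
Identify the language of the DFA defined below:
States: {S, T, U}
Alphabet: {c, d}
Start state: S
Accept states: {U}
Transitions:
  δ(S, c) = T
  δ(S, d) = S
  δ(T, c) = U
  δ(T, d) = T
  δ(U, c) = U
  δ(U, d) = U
Testing a few strings:
  'c' → reject
  'dddd' → reject
  'cdcd' → accept
  'ccc' → accept
State roles: S=zero c's seen; T=one c seen; U=≥ two c's seen
All strings over {c,d} containing at least two c's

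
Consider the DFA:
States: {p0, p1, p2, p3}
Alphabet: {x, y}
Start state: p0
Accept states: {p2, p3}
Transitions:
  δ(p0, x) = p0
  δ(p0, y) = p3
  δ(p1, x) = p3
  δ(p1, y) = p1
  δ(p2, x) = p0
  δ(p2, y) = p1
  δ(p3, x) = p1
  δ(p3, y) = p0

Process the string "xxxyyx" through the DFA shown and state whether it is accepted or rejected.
Processing string "xxxyyx":
  p0 --x--> p0
  p0 --x--> p0
  p0 --x--> p0
  p0 --y--> p3
  p3 --y--> p0
  p0 --x--> p0
Final state: p0
Accept states: {p2, p3}
No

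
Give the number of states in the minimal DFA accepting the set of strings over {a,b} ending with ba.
By Myhill–Nerode, count the distinguishable equivalence classes: three classes — suffix matches ε, b, or ba.
3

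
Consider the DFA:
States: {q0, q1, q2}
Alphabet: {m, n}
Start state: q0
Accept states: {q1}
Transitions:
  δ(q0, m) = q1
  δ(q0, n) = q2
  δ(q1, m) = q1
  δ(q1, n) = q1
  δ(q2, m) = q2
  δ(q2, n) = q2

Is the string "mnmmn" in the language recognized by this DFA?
Processing string "mnmmn":
  q0 --m--> q1
  q1 --n--> q1
  q1 --m--> q1
  q1 --m--> q1
  q1 --n--> q1
Final state: q1
Accept states: {q1}
Yes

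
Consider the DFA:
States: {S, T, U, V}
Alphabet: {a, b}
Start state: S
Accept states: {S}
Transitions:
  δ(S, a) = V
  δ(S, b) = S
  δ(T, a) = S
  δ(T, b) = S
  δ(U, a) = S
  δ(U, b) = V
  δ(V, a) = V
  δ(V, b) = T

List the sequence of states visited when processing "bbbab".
read 'b': S → S
  read 'b': S → S
  read 'b': S → S
  read 'a': S → V
  read 'b': V → T
S -> S -> S -> S -> V -> T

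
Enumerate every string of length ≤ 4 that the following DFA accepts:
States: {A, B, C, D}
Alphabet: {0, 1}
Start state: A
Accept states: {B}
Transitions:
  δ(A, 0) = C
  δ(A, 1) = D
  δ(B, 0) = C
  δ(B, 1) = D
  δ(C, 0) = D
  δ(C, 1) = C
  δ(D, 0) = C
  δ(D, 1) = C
None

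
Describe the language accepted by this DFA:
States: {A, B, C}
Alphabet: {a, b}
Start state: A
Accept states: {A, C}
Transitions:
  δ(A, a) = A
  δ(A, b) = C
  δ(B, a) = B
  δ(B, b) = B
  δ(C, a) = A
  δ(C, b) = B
Testing a few strings:
  'ab' → accept
  'a' → accept
  'bb' → reject
  'aba' → accept
State roles: A=last symbol not b (ok); B=saw bb (dead); C=last symbol b (ok)
All strings over {a,b} with no two consecutive b's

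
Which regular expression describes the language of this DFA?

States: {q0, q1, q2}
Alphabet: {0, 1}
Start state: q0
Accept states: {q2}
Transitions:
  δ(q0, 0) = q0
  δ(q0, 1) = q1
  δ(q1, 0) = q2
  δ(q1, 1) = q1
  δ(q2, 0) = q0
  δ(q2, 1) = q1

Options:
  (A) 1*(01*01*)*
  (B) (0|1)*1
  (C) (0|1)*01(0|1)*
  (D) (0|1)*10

Check each option against the DFA on short strings; one disagreement eliminates an option:
  (A) 1*(01*01*)*: on ε the DFA stays in q0 and rejects (q0 ∉ Accept), but the regex matches it → eliminate
  (B) (0|1)*1: on '1' the DFA goes q0 → q1 and rejects (q1 ∉ Accept), but the regex matches it → eliminate
  (C) (0|1)*01(0|1)*: on '01' the DFA goes q0 → q0 → q1 and rejects (q1 ∉ Accept), but the regex matches it → eliminate
  (D) (0|1)*10: agrees with the DFA on every string of length ≤ 6
Only (D) is consistent with the DFA.
(D) (0|1)*10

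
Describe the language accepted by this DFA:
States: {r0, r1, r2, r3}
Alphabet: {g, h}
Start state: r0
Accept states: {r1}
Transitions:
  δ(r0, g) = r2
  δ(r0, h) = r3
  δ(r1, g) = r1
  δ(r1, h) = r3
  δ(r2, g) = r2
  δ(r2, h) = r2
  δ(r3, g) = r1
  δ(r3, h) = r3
Testing a few strings:
  'hhhh' → reject
  'gh' → reject
  'h' → reject
  'ghgg' → reject
State roles: r0=no input read; r1=started with h, last symbol g; r2=started with g (dead); r3=started with h, last symbol h
All strings over {g,h} that start with h and end with g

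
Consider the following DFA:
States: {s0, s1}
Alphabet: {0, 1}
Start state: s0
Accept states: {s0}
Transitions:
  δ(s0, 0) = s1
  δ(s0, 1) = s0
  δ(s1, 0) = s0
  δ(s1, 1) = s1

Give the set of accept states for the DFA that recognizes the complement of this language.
Complement accept states = All states \ Original accept states
= {s0, s1} \ {s0}
{s1}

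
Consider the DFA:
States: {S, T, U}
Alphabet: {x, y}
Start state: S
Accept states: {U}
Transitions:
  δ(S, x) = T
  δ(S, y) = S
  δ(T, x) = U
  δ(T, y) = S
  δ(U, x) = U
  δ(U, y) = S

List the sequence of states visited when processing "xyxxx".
read 'x': S → T
  read 'y': T → S
  read 'x': S → T
  read 'x': T → U
  read 'x': U → U
S -> T -> S -> T -> U -> U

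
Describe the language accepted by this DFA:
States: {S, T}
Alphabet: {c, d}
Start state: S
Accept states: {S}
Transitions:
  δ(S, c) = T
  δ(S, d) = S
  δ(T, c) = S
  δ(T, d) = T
Testing a few strings:
  'cdd' → reject
  'ccc' → reject
  'c' → reject
  'ccd' → accept
State roles: S=even number of c's so far; T=odd number of c's so far
All strings over {c,d} with an even number of c's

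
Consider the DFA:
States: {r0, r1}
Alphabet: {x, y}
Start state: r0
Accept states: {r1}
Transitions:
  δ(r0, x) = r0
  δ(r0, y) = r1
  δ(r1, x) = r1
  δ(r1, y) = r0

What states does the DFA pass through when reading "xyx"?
read 'x': r0 → r0
  read 'y': r0 → r1
  read 'x': r1 → r1
r0 -> r0 -> r1 -> r1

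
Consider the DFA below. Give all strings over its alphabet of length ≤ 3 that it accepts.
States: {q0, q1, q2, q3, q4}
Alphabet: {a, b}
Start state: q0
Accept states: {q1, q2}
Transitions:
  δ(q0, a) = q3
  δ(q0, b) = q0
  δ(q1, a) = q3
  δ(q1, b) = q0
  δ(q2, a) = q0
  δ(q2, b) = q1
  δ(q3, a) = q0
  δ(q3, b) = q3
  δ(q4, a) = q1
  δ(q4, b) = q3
None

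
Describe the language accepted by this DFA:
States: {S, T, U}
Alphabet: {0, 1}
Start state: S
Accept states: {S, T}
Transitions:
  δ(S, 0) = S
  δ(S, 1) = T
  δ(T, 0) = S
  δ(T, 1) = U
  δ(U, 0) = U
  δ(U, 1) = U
Testing a few strings:
  '000' → accept
  '0110' → reject
  '11' → reject
  '10' → accept
State roles: S=last symbol not 1 (ok); T=last symbol 1 (ok); U=saw 11 (dead)
All binary strings with no two consecutive 1's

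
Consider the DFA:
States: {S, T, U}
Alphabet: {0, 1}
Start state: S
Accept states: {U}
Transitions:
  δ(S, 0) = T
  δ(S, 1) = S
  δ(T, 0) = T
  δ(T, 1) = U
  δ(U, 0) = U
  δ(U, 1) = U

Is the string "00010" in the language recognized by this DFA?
Processing string "00010":
  S --0--> T
  T --0--> T
  T --0--> T
  T --1--> U
  U --0--> U
Final state: U
Accept states: {U}
Yes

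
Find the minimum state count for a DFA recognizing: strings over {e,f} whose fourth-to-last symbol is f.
By Myhill–Nerode, count the distinguishable equivalence classes: 2^4 = 16 classes — the DFA must remember the last 4 symbols read; every pair of distinct length-4 suffixes is distinguishable by some continuation.
16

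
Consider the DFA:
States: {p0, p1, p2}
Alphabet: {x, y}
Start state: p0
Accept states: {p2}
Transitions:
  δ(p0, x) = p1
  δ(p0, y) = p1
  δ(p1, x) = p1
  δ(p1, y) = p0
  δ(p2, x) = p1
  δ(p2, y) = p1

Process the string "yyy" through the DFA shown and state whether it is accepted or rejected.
Processing string "yyy":
  p0 --y--> p1
  p1 --y--> p0
  p0 --y--> p1
Final state: p1
Accept states: {p2}
No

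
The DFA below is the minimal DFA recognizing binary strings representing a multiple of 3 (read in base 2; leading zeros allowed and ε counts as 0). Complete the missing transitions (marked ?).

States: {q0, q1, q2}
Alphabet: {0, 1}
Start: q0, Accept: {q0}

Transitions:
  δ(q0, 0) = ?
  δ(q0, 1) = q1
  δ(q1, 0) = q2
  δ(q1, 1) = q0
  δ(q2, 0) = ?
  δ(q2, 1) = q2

From the language and accept set, identify what each state tracks — q0: value ≡ 0 (mod 3); q1: value ≡ 1 (mod 3); q2: value ≡ 2 (mod 3).
Each missing δ(q, a) is the state matching the new tracked value after reading a.
δ(q0, 0) = q0; δ(q2, 0) = q1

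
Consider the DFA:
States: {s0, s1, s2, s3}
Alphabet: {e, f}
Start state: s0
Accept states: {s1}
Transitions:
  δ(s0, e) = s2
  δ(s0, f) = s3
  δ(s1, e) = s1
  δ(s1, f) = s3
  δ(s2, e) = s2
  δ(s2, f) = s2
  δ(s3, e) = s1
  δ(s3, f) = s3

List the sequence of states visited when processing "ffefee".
read 'f': s0 → s3
  read 'f': s3 → s3
  read 'e': s3 → s1
  read 'f': s1 → s3
  read 'e': s3 → s1
  read 'e': s1 → s1
s0 -> s3 -> s3 -> s1 -> s3 -> s1 -> s1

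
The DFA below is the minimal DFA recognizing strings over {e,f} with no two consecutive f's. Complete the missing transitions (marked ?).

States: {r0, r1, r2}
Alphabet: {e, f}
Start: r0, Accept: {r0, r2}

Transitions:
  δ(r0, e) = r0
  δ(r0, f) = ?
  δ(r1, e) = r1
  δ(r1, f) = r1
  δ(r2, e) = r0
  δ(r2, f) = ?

From the language and accept set, identify what each state tracks — r0: last symbol not f (ok); r1: saw ff (dead); r2: last symbol f (ok).
Each missing δ(q, a) is the state matching the new tracked value after reading a.
δ(r0, f) = r2; δ(r2, f) = r1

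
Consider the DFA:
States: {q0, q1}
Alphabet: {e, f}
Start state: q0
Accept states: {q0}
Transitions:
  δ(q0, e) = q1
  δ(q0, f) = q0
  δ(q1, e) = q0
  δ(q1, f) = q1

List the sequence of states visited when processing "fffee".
read 'f': q0 → q0
  read 'f': q0 → q0
  read 'f': q0 → q0
  read 'e': q0 → q1
  read 'e': q1 → q0
q0 -> q0 -> q0 -> q0 -> q1 -> q0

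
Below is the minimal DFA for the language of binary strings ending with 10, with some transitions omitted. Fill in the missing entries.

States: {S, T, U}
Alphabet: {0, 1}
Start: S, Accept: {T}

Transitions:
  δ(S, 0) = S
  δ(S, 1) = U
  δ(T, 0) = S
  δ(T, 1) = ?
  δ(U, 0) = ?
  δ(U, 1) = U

From the language and accept set, identify what each state tracks — S: no suffix match; T: suffix is 10; U: one trailing 1.
Each missing δ(q, a) is the state matching the new tracked value after reading a.
δ(T, 1) = U; δ(U, 0) = T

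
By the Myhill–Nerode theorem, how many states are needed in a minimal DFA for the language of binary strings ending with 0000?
By Myhill–Nerode, count the distinguishable equivalence classes: 5 classes — one per longest suffix of the input that is a prefix of '0000' (lengths 0 through 4); only the length-4 class is accepting.
5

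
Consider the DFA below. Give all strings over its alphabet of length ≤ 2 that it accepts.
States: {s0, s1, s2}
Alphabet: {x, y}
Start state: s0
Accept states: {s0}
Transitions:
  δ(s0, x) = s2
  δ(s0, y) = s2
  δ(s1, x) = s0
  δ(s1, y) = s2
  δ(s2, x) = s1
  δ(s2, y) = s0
ε, xy, yy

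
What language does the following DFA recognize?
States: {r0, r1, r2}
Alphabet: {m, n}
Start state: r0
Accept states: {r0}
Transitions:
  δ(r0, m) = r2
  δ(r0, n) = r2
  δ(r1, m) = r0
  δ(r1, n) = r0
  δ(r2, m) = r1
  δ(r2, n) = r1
Testing a few strings:
  'mnmm' → reject
  'n' → reject
  'nnmn' → reject
  'nm' → reject
State roles: r0=length ≡ 0 (mod 3); r1=length ≡ 2 (mod 3); r2=length ≡ 1 (mod 3)
All strings over {m,n} whose length is a multiple of 3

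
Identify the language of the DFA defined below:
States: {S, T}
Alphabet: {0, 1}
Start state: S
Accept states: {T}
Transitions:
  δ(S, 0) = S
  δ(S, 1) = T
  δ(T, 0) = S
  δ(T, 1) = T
Testing a few strings:
  '010' → reject
  '111' → accept
  '10' → reject
  '11' → accept
State roles: S=last symbol not 1; T=last symbol is 1
All binary strings ending with 1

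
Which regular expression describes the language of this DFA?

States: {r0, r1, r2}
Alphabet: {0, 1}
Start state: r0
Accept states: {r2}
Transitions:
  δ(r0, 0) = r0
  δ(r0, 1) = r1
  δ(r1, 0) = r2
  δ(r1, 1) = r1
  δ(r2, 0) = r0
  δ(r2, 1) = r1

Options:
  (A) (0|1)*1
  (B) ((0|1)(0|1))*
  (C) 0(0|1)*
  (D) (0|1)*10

Check each option against the DFA on short strings; one disagreement eliminates an option:
  (A) (0|1)*1: on '1' the DFA goes r0 → r1 and rejects (r1 ∉ Accept), but the regex matches it → eliminate
  (B) ((0|1)(0|1))*: on ε the DFA stays in r0 and rejects (r0 ∉ Accept), but the regex matches it → eliminate
  (C) 0(0|1)*: on '0' the DFA goes r0 → r0 and rejects (r0 ∉ Accept), but the regex matches it → eliminate
  (D) (0|1)*10: agrees with the DFA on every string of length ≤ 6
Only (D) is consistent with the DFA.
(D) (0|1)*10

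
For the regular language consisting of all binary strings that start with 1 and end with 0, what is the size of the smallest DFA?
By Myhill–Nerode, count the distinguishable equivalence classes: four classes — empty / starts-1-ends-1 / starts-1-ends-0 / starts-0 (dead).
4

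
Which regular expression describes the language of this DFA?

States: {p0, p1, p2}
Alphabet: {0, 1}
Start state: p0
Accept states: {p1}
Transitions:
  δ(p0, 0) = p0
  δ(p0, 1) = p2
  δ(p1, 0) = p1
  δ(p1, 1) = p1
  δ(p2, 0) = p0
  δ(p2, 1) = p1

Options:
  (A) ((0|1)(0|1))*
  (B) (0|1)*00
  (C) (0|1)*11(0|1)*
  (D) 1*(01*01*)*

Check each option against the DFA on short strings; one disagreement eliminates an option:
  (A) ((0|1)(0|1))*: on ε the DFA stays in p0 and rejects (p0 ∉ Accept), but the regex matches it → eliminate
  (B) (0|1)*00: on '00' the DFA goes p0 → p0 → p0 and rejects (p0 ∉ Accept), but the regex matches it → eliminate
  (C) (0|1)*11(0|1)*: agrees with the DFA on every string of length ≤ 6
  (D) 1*(01*01*)*: on ε the DFA stays in p0 and rejects (p0 ∉ Accept), but the regex matches it → eliminate
Only (C) is consistent with the DFA.
(C) (0|1)*11(0|1)*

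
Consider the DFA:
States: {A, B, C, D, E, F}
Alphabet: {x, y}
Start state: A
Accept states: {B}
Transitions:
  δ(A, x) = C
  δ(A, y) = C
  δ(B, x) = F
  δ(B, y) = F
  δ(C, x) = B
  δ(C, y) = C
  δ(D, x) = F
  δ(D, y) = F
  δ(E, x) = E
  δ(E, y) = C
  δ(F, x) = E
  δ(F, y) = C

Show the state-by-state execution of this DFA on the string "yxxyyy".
read 'y': A → C
  read 'x': C → B
  read 'x': B → F
  read 'y': F → C
  read 'y': C → C
  read 'y': C → C
A -> C -> B -> F -> C -> C -> C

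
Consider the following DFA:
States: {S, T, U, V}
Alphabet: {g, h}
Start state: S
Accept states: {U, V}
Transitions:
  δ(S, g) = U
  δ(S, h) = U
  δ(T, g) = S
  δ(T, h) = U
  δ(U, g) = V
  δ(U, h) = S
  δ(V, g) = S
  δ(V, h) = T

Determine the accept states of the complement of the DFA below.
Complement accept states = All states \ Original accept states
= {S, T, U, V} \ {U, V}
{S, T}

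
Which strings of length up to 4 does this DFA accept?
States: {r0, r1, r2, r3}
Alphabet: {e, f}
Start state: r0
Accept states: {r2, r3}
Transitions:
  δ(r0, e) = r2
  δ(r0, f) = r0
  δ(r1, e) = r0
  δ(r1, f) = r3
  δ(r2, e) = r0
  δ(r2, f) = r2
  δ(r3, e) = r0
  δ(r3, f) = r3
e, ef, fe, eee, eff, fef, ffe, eeef, eefe, efee, efff, feee, feff, ffef, fffe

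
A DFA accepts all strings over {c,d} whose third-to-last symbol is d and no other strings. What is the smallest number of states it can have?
By Myhill–Nerode, count the distinguishable equivalence classes: 2^3 = 8 classes — the DFA must remember the last 3 symbols read; every pair of distinct length-3 suffixes is distinguishable by some continuation.
8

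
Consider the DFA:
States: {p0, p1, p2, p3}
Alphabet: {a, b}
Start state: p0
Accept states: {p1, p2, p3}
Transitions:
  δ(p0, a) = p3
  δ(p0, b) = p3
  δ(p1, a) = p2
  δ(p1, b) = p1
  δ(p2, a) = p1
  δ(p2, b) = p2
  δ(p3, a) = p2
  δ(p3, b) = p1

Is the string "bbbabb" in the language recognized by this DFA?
Processing string "bbbabb":
  p0 --b--> p3
  p3 --b--> p1
  p1 --b--> p1
  p1 --a--> p2
  p2 --b--> p2
  p2 --b--> p2
Final state: p2
Accept states: {p1, p2, p3}
Yes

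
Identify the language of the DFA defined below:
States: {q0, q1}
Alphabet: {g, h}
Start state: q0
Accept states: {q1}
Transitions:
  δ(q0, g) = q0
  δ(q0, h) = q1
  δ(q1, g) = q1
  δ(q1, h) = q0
Testing a few strings:
  'gg' → reject
  'hg' → accept
  'hgg' → accept
  'g' → reject
State roles: q0=even number of h's so far; q1=odd number of h's so far
All strings over {g,h} with an odd number of h's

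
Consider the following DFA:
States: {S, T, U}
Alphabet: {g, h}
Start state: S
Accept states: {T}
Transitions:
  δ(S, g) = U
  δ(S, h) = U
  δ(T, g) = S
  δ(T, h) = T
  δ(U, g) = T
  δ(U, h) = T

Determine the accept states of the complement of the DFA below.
Complement accept states = All states \ Original accept states
= {S, T, U} \ {T}
{S, U}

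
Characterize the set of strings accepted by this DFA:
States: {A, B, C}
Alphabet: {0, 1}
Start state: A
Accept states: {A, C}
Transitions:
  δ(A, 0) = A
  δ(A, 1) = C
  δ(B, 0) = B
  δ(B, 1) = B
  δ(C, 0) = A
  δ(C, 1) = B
Testing a few strings:
  '100' → accept
  '0' → accept
  '10' → accept
  '1011' → reject
State roles: A=last symbol not 1 (ok); B=saw 11 (dead); C=last symbol 1 (ok)
All binary strings with no two consecutive 1's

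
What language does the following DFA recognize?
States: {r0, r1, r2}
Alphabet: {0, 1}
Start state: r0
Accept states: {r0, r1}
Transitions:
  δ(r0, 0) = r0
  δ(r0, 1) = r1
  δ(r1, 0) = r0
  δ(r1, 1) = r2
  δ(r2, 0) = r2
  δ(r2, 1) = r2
Testing a few strings:
  '011' → reject
  '0010' → accept
  '0001' → accept
  '110' → reject
State roles: r0=last symbol not 1 (ok); r1=last symbol 1 (ok); r2=saw 11 (dead)
All binary strings with no two consecutive 1's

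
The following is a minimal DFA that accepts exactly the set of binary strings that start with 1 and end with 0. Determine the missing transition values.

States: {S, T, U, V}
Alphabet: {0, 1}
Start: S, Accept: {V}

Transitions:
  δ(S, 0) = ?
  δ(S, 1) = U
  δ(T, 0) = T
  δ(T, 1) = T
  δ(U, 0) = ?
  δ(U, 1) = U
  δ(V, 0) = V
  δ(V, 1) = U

From the language and accept set, identify what each state tracks — S: no input read; T: started with 0 (dead); U: started with 1, last symbol 1; V: started with 1, last symbol 0.
Each missing δ(q, a) is the state matching the new tracked value after reading a.
δ(S, 0) = T; δ(U, 0) = V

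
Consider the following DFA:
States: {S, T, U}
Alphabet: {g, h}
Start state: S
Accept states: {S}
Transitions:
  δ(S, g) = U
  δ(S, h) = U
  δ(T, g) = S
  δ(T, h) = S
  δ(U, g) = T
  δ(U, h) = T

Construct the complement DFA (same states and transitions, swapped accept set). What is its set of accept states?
Complement accept states = All states \ Original accept states
= {S, T, U} \ {S}
{T, U}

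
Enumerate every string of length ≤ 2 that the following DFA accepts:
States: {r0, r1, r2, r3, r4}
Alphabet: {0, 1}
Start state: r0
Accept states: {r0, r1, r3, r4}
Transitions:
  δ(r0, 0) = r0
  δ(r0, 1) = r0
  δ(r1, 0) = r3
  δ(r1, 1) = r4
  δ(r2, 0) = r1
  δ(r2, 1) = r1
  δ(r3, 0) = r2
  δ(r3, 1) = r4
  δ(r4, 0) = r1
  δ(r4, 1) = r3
ε, 0, 1, 00, 01, 10, 11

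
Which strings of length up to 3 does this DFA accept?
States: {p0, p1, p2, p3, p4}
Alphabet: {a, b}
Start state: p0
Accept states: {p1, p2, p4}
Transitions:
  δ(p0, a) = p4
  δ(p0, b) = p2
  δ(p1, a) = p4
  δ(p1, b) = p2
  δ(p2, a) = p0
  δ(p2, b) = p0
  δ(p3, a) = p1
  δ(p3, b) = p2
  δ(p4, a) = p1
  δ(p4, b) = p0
a, b, aa, aaa, aab, aba, abb, baa, bab, bba, bbb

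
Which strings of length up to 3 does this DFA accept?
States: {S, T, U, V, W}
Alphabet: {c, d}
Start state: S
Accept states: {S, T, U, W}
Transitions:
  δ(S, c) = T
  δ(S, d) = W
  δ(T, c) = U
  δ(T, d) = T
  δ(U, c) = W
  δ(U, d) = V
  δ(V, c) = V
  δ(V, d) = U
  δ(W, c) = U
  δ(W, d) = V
ε, c, d, cc, cd, dc, ccc, cdc, cdd, dcc, ddd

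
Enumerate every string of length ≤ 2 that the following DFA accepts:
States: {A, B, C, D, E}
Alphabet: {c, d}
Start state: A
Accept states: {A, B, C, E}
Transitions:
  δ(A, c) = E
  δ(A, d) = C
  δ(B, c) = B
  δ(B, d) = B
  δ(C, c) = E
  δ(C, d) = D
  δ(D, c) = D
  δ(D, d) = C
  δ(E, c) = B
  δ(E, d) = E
ε, c, d, cc, cd, dc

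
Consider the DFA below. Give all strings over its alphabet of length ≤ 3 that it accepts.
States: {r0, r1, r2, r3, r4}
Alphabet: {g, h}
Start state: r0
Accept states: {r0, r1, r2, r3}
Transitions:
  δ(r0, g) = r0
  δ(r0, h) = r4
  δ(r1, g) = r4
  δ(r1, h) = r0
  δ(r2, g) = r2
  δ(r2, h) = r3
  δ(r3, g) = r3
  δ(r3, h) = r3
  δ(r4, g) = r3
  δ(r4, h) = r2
ε, g, gg, hg, hh, ggg, ghg, ghh, hgg, hgh, hhg, hhh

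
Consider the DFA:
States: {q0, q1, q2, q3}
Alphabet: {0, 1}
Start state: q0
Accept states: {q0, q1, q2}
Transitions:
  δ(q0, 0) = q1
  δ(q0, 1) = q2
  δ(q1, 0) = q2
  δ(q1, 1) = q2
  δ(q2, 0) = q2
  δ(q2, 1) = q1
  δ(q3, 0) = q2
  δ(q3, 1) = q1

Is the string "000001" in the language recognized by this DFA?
Processing string "000001":
  q0 --0--> q1
  q1 --0--> q2
  q2 --0--> q2
  q2 --0--> q2
  q2 --0--> q2
  q2 --1--> q1
Final state: q1
Accept states: {q0, q1, q2}
Yes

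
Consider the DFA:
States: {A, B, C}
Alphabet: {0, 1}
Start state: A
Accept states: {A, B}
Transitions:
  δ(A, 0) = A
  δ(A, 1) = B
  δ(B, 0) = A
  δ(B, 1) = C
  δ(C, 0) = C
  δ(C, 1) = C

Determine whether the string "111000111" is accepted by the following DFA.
Processing string "111000111":
  A --1--> B
  B --1--> C
  C --1--> C
  C --0--> C
  C --0--> C
  C --0--> C
  C --1--> C
  C --1--> C
  C --1--> C
Final state: C
Accept states: {A, B}
No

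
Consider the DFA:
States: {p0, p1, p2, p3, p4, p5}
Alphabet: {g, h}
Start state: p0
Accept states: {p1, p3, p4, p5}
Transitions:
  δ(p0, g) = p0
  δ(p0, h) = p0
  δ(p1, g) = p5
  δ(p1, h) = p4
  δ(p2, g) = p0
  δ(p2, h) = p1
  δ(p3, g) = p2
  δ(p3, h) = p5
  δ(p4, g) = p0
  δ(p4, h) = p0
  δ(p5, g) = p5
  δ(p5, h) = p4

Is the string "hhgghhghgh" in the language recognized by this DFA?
Processing string "hhgghhghgh":
  p0 --h--> p0
  p0 --h--> p0
  p0 --g--> p0
  p0 --g--> p0
  p0 --h--> p0
  p0 --h--> p0
  p0 --g--> p0
  p0 --h--> p0
  p0 --g--> p0
  p0 --h--> p0
Final state: p0
Accept states: {p1, p3, p4, p5}
No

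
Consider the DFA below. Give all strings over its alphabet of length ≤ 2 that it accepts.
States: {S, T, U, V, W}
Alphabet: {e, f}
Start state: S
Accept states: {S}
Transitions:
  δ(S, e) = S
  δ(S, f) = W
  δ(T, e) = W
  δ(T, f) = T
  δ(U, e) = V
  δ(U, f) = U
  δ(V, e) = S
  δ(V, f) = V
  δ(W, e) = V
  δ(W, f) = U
ε, e, ee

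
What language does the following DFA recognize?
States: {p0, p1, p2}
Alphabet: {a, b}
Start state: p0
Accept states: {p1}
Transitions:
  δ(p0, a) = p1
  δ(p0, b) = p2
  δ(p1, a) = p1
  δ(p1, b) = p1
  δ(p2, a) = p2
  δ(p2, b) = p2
Testing a few strings:
  'aab' → accept
  'ab' → accept
  'b' → reject
  'bbb' → reject
State roles: p0=no input read; p1=started with a; p2=started with b (dead)
All strings over {a,b} starting with a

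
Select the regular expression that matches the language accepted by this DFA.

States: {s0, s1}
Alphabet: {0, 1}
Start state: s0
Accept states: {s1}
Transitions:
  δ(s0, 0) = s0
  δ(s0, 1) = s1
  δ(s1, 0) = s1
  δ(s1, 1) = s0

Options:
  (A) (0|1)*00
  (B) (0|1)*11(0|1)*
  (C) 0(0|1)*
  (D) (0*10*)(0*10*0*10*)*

Check each option against the DFA on short strings; one disagreement eliminates an option:
  (A) (0|1)*00: on '1' the DFA goes s0 → s1 and accepts (s1 ∈ Accept), but the regex does not match it → eliminate
  (B) (0|1)*11(0|1)*: on '1' the DFA goes s0 → s1 and accepts (s1 ∈ Accept), but the regex does not match it → eliminate
  (C) 0(0|1)*: on '0' the DFA goes s0 → s0 and rejects (s0 ∉ Accept), but the regex matches it → eliminate
  (D) (0*10*)(0*10*0*10*)*: agrees with the DFA on every string of length ≤ 6
Only (D) is consistent with the DFA.
(D) (0*10*)(0*10*0*10*)*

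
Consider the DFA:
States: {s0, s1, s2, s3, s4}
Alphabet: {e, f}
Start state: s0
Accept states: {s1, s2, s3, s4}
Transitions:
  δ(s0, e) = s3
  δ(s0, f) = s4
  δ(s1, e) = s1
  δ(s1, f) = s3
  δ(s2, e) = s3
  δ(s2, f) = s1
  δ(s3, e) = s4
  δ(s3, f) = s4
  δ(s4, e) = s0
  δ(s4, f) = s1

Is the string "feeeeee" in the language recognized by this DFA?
Processing string "feeeeee":
  s0 --f--> s4
  s4 --e--> s0
  s0 --e--> s3
  s3 --e--> s4
  s4 --e--> s0
  s0 --e--> s3
  s3 --e--> s4
Final state: s4
Accept states: {s1, s2, s3, s4}
Yes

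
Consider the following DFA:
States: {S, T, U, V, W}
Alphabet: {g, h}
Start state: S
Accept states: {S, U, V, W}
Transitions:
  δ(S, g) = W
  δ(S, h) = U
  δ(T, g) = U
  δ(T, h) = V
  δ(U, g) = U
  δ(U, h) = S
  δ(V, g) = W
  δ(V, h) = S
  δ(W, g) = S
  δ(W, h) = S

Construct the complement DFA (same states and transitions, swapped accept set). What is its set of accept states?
Complement accept states = All states \ Original accept states
= {S, T, U, V, W} \ {S, U, V, W}
{T}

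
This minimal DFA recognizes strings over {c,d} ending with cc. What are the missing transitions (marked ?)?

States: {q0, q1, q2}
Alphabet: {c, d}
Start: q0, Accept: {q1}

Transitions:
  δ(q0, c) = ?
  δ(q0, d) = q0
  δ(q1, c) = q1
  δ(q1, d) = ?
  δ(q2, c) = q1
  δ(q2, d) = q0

From the language and accept set, identify what each state tracks — q0: last symbol not c; q1: two trailing c's; q2: one trailing c.
Each missing δ(q, a) is the state matching the new tracked value after reading a.
δ(q0, c) = q2; δ(q1, d) = q0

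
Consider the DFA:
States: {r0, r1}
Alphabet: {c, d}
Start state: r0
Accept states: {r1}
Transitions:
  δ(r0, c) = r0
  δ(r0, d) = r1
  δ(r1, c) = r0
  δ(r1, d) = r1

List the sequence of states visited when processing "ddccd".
read 'd': r0 → r1
  read 'd': r1 → r1
  read 'c': r1 → r0
  read 'c': r0 → r0
  read 'd': r0 → r1
r0 -> r1 -> r1 -> r0 -> r0 -> r1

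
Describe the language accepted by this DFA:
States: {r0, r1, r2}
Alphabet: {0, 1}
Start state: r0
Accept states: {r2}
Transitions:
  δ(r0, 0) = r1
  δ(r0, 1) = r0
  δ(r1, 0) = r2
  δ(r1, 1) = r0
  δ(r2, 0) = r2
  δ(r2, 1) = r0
Testing a few strings:
  '0101' → reject
  '011' → reject
  '01' → reject
  '1' → reject
State roles: r0=last symbol not 0; r1=one trailing 0; r2=two trailing 0's
All binary strings ending with 00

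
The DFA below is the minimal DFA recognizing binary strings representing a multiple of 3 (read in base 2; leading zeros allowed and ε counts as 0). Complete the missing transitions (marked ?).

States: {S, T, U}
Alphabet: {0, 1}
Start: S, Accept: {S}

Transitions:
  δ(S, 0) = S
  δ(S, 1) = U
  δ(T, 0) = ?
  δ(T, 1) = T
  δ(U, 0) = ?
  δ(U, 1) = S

From the language and accept set, identify what each state tracks — S: value ≡ 0 (mod 3); T: value ≡ 2 (mod 3); U: value ≡ 1 (mod 3).
Each missing δ(q, a) is the state matching the new tracked value after reading a.
δ(T, 0) = U; δ(U, 0) = T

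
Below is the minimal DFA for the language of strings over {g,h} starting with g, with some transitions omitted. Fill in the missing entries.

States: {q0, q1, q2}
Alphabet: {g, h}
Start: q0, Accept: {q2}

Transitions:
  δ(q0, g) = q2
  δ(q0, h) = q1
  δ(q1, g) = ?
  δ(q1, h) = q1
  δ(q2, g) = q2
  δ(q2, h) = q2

From the language and accept set, identify what each state tracks — q0: no input read; q1: started with h (dead); q2: started with g.
Each missing δ(q, a) is the state matching the new tracked value after reading a.
δ(q1, g) = q1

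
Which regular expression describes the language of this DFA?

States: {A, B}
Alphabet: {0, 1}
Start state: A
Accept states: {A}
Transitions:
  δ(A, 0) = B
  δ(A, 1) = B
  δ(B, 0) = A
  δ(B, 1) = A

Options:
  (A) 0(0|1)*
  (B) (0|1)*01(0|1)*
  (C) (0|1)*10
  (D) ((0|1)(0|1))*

Check each option against the DFA on short strings; one disagreement eliminates an option:
  (A) 0(0|1)*: on ε the DFA stays in A and accepts (A ∈ Accept), but the regex does not match it → eliminate
  (B) (0|1)*01(0|1)*: on ε the DFA stays in A and accepts (A ∈ Accept), but the regex does not match it → eliminate
  (C) (0|1)*10: on ε the DFA stays in A and accepts (A ∈ Accept), but the regex does not match it → eliminate
  (D) ((0|1)(0|1))*: agrees with the DFA on every string of length ≤ 6
Only (D) is consistent with the DFA.
(D) ((0|1)(0|1))*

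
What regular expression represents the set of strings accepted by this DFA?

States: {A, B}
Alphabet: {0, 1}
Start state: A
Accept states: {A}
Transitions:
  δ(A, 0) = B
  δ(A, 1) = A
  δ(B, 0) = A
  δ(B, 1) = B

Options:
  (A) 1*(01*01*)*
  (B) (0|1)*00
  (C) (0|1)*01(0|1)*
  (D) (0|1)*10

Check each option against the DFA on short strings; one disagreement eliminates an option:
  (A) 1*(01*01*)*: agrees with the DFA on every string of length ≤ 6
  (B) (0|1)*00: on ε the DFA stays in A and accepts (A ∈ Accept), but the regex does not match it → eliminate
  (C) (0|1)*01(0|1)*: on ε the DFA stays in A and accepts (A ∈ Accept), but the regex does not match it → eliminate
  (D) (0|1)*10: on ε the DFA stays in A and accepts (A ∈ Accept), but the regex does not match it → eliminate
Only (A) is consistent with the DFA.
(A) 1*(01*01*)*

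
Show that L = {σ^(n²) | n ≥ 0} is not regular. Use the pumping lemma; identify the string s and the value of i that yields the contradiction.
Assume L is regular with pumping length p. Idea: pumping adds a fixed amount, but gaps between consecutive squares grow.
Choose s = σ^(p²) (length p² ≥ p). By the pumping lemma, s = xyz with |xy| ≤ p, |y| > 0, so |y| = k with 1 ≤ k ≤ p. Then |xy²z| = p²+k. Since p² < p²+k ≤ p²+p < (p+1)², the length p²+k lies strictly between consecutive squares, so it is not a perfect square and xy²z ∉ L.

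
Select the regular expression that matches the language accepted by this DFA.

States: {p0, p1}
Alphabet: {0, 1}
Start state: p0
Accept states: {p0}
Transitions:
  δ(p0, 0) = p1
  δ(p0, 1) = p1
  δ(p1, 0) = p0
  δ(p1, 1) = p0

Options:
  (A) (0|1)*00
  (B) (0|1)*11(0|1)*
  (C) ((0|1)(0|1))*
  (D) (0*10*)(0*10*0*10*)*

Check each option against the DFA on short strings; one disagreement eliminates an option:
  (A) (0|1)*00: on ε the DFA stays in p0 and accepts (p0 ∈ Accept), but the regex does not match it → eliminate
  (B) (0|1)*11(0|1)*: on ε the DFA stays in p0 and accepts (p0 ∈ Accept), but the regex does not match it → eliminate
  (C) ((0|1)(0|1))*: agrees with the DFA on every string of length ≤ 6
  (D) (0*10*)(0*10*0*10*)*: on ε the DFA stays in p0 and accepts (p0 ∈ Accept), but the regex does not match it → eliminate
Only (C) is consistent with the DFA.
(C) ((0|1)(0|1))*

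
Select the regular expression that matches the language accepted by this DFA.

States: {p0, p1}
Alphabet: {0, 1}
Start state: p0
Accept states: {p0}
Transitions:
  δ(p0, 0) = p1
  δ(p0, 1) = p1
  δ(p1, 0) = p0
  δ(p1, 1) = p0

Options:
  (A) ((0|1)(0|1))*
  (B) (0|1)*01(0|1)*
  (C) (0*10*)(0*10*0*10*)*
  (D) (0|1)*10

Check each option against the DFA on short strings; one disagreement eliminates an option:
  (A) ((0|1)(0|1))*: agrees with the DFA on every string of length ≤ 6
  (B) (0|1)*01(0|1)*: on ε the DFA stays in p0 and accepts (p0 ∈ Accept), but the regex does not match it → eliminate
  (C) (0*10*)(0*10*0*10*)*: on ε the DFA stays in p0 and accepts (p0 ∈ Accept), but the regex does not match it → eliminate
  (D) (0|1)*10: on ε the DFA stays in p0 and accepts (p0 ∈ Accept), but the regex does not match it → eliminate
Only (A) is consistent with the DFA.
(A) ((0|1)(0|1))*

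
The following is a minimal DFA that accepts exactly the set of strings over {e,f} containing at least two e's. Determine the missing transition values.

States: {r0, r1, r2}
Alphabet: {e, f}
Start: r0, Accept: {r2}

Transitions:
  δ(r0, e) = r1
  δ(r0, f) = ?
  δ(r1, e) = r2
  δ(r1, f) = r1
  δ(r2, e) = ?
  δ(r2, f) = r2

From the language and accept set, identify what each state tracks — r0: zero e's seen; r1: one e seen; r2: ≥ two e's seen.
Each missing δ(q, a) is the state matching the new tracked value after reading a.
δ(r0, f) = r0; δ(r2, e) = r2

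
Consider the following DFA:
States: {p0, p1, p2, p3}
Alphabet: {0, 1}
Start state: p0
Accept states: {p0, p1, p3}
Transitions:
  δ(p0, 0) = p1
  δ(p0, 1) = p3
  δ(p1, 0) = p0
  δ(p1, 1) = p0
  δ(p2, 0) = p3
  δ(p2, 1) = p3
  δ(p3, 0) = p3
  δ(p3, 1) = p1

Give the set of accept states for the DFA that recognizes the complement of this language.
Complement accept states = All states \ Original accept states
= {p0, p1, p2, p3} \ {p0, p1, p3}
{p2}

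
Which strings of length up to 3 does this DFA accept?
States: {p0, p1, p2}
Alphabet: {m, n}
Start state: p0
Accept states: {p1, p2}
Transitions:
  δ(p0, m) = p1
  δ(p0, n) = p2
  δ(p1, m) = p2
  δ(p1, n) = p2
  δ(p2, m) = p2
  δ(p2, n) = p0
m, n, mm, mn, nm, mmm, mnm, nmm, nnm, nnn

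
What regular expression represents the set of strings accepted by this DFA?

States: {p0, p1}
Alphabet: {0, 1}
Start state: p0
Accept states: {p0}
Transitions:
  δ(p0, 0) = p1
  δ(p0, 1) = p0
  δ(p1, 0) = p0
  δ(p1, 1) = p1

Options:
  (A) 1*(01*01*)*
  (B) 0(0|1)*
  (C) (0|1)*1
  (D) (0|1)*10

Check each option against the DFA on short strings; one disagreement eliminates an option:
  (A) 1*(01*01*)*: agrees with the DFA on every string of length ≤ 6
  (B) 0(0|1)*: on ε the DFA stays in p0 and accepts (p0 ∈ Accept), but the regex does not match it → eliminate
  (C) (0|1)*1: on ε the DFA stays in p0 and accepts (p0 ∈ Accept), but the regex does not match it → eliminate
  (D) (0|1)*10: on ε the DFA stays in p0 and accepts (p0 ∈ Accept), but the regex does not match it → eliminate
Only (A) is consistent with the DFA.
(A) 1*(01*01*)*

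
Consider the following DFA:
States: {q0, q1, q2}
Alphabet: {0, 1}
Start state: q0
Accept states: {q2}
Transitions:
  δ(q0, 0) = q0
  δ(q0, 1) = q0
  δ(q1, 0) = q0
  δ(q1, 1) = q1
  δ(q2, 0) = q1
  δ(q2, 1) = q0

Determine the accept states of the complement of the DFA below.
Complement accept states = All states \ Original accept states
= {q0, q1, q2} \ {q2}
{q0, q1}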